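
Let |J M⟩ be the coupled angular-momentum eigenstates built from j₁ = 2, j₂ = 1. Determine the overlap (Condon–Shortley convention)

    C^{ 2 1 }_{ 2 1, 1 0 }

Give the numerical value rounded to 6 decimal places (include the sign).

triangle: 1!×3!×1!/6! = 6/720
(j±m)!: 3!×1!×1!×1!×3!×1! = 36
prefactor² = (2J+1)×Δ×N² = 3/2
  k=0: +1/(0!×1!×1!×1!×2!×0!) = 1/2
  k=1: −1/(1!×0!×0!×0!×3!×1!) = -1/6
Σ = 1/3  ⇒  CG² = 3/2×1/3² = 1/6
CG = +√(1/6) = +0.408248

+0.408248  (= +√(1/6))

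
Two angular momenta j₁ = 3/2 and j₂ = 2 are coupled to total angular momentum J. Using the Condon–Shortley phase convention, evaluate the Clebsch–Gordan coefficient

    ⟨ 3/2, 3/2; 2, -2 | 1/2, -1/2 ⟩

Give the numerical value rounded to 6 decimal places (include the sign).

+√(2/5) = +0.632456

triangle: 3!·0!·1!/5! = 6/120
(j±m)!: 3!·0!·0!·4!·0!·1! = 144
prefactor² = (2J+1)·Δ·N² = 72/5
  k=0: +1/(0!·3!·0!·0!·0!·1!) = 1/6
Σ = 1/6  ⇒  CG² = 72/5·1/6² = 2/5
CG = +√(2/5) = +0.632456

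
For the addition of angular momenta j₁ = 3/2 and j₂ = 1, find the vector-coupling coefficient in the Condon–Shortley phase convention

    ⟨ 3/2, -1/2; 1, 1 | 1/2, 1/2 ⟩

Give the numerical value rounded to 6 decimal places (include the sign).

√[2·2!1!0!/4! · 1!2!2!0!1!0!] = √(2/3)
  +(−1)^2/∏(2,0,0,0,1,0)! = 1/2  (running 1/2)
⟨..|..⟩ = √(2/3)·(1/2) = +0.408248

+0.408248  (= +√(1/6))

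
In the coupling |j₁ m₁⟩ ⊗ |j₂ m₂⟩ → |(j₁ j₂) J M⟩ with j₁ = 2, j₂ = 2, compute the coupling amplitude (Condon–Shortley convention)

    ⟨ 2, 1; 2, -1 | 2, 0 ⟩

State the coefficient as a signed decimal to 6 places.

+√(1/14) ≈ +0.267261

triangle: 2!*2!*2!/7! = 8/5040
(j±m)!: 3!*1!*1!*3!*2!*2! = 144
prefactor² = (2J+1)*Δ*N² = 8/7
  k=0: +1/(0!*2!*1!*1!*1!*1!) = 1/2
  k=1: −1/(1!*1!*0!*0!*2!*2!) = -1/4
Σ = 1/4  ⇒  CG² = 8/7*1/4² = 1/14
CG = +√(1/14) = +0.267261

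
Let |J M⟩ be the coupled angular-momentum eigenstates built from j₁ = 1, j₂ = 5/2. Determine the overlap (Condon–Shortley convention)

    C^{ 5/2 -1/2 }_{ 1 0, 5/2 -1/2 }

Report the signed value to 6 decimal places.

√[6·1!1!4!/7! · 1!1!2!3!2!3!] = √(144/35)
  +(−1)^0/∏(0,1,1,2,0,2)! = 1/4  (running 1/4)
  +(−1)^1/∏(1,0,0,1,1,3)! = -1/6  (running 1/12)
⟨..|..⟩ = √(144/35)·(1/12) = +0.169031

+√(1/35) ≈ +0.169031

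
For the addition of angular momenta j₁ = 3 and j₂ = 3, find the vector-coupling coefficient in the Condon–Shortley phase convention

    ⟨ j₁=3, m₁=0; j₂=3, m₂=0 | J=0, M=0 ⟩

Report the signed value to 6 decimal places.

j₁+j₂−J=6  J+j₁−j₂=0  J−j₁+j₂=0  j₁+j₂+J+1=7
(j₁±m₁, j₂±m₂, J±M) = (3,3,3,3,0,0)
P² = 1296/7
sum k=3..3:
  [3] −1/36 = -1/36
S = -1/36
C² = P²·S² = 1/7 ; C = -0.377964

-0.377964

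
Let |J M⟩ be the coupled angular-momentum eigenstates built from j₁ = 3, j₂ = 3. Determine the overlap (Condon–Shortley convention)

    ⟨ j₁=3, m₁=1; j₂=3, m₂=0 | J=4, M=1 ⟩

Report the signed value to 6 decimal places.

j₁+j₂−J=2  J+j₁−j₂=4  J−j₁+j₂=4  j₁+j₂+J+1=11
(j₁±m₁, j₂±m₂, J±M) = (4,2,3,3,5,3)
P² = 124416/385
sum k=0..2:
  [0] +1/48 = 1/48
  [1] −1/24 = -1/24
  [2] +1/288 = 1/288
S = -5/288
C² = P²·S² = 15/154 ; C = -0.312094

−√(15/154) = -0.312094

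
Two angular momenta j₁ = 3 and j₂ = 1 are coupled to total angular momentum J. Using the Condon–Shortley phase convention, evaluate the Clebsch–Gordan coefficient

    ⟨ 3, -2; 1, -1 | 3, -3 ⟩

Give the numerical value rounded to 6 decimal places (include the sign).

+√(1/4) = +0.500000

triangle: 1!*5!*1!/8! = 120/40320
(j±m)!: 1!*5!*0!*2!*0!*6! = 172800
prefactor² = (2J+1)*Δ*N² = 3600
  k=0: +1/(0!*1!*5!*0!*0!*1!) = 1/120
Σ = 1/120  ⇒  CG² = 3600*1/120² = 1/4
CG = +√(1/4) = +0.500000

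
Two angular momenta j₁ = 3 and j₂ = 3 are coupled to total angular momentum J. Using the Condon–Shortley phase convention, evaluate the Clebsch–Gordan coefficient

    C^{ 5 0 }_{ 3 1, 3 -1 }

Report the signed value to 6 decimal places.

j₁+j₂−J=1  J+j₁−j₂=5  J−j₁+j₂=5  j₁+j₂+J+1=12
(j₁±m₁, j₂±m₂, J±M) = (4,2,2,4,5,5)
P² = 76800/7
sum k=0..1:
  [0] +1/144 = 1/144
  [1] −1/576 = -1/576
S = 1/192
C² = P²·S² = 25/84 ; C = +0.545545

+0.545545  (= +√(25/84))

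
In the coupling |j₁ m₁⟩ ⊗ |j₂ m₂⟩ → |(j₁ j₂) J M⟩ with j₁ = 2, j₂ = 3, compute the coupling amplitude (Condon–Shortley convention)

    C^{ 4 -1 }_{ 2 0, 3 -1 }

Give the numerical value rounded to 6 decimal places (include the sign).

j₁+j₂−J=1  J+j₁−j₂=3  J−j₁+j₂=5  j₁+j₂+J+1=10
(j₁±m₁, j₂±m₂, J±M) = (2,2,2,4,3,5)
P² = 1728/7
sum k=0..1:
  [0] +1/24 = 1/24
  [1] −1/48 = -1/48
S = 1/48
C² = P²·S² = 3/28 ; C = +0.327327

+√(3/28) = +0.327327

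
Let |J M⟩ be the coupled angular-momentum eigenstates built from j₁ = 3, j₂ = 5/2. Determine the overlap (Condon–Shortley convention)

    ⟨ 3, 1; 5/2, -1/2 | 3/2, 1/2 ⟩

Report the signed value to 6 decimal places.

−√(1/105) = -0.097590

√[4·4!2!1!/8! · 4!2!2!3!2!1!] = √(192/35)
  +(−1)^1/∏(1,3,1,1,1,0)! = -1/6  (running -1/6)
  +(−1)^2/∏(2,2,0,0,2,1)! = 1/8  (running -1/24)
⟨..|..⟩ = √(192/35)·(-1/24) = -0.097590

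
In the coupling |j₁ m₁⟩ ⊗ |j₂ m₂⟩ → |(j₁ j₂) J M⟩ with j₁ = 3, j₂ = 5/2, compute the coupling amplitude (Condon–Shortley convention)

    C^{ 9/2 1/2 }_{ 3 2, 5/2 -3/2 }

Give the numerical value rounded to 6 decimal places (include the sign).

+0.510355

√[10·1!5!4!/11! · 5!1!1!4!5!4!] = √(460800/77)
  +(−1)^0/∏(0,1,1,1,4,3)! = 1/144  (running 1/144)
  +(−1)^1/∏(1,0,0,0,5,4)! = -1/2880  (running 19/2880)
⟨..|..⟩ = √(460800/77)·(19/2880) = +0.510355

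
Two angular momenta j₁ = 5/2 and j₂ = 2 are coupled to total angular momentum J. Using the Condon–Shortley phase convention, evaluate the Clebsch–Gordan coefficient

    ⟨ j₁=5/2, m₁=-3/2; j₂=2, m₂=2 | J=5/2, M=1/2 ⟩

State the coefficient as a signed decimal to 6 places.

j₁+j₂−J=2  J+j₁−j₂=3  J−j₁+j₂=2  j₁+j₂+J+1=8
(j₁±m₁, j₂±m₂, J±M) = (1,4,4,0,3,2)
P² = 864/35
sum k=2..2:
  [2] +1/8 = 1/8
S = 1/8
C² = P²·S² = 27/70 ; C = +0.621059

+√(27/70) = +0.621059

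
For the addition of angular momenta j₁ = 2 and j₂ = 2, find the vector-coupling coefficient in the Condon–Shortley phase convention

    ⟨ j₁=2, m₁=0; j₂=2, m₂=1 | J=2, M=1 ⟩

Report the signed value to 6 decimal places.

−√(1/14) ≈ -0.267261

√[5·2!2!2!/7! · 2!2!3!1!3!1!] = √(8/7)
  +(−1)^1/∏(1,1,1,2,1,0)! = -1/2  (running -1/2)
  +(−1)^2/∏(2,0,0,1,2,1)! = 1/4  (running -1/4)
⟨..|..⟩ = √(8/7)·(-1/4) = -0.267261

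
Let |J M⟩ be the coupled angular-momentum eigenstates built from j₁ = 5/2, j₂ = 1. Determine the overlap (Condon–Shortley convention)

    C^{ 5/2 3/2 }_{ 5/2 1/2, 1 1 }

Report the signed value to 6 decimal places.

-0.676123  (= −√(16/35))

j₁+j₂−J=1  J+j₁−j₂=4  J−j₁+j₂=1  j₁+j₂+J+1=7
(j₁±m₁, j₂±m₂, J±M) = (3,2,2,0,4,1)
P² = 576/35
sum k=1..1:
  [1] −1/6 = -1/6
S = -1/6
C² = P²·S² = 16/35 ; C = -0.676123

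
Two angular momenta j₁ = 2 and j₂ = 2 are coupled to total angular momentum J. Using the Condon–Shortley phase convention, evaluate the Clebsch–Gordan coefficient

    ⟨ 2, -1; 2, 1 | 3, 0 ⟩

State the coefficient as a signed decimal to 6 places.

√[7·1!3!3!/8! · 1!3!3!1!3!3!] = √(81/10)
  +(−1)^0/∏(0,1,3,3,0,0)! = 1/36  (running 1/36)
  +(−1)^1/∏(1,0,2,2,1,1)! = -1/4  (running -2/9)
⟨..|..⟩ = √(81/10)·(-2/9) = -0.632456

−√(2/5) ≈ -0.632456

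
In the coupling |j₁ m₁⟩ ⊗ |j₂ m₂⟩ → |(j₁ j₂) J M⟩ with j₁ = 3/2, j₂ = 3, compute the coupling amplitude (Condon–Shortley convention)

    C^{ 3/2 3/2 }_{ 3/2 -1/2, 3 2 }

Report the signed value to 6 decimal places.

triangle: 3!·0!·3!/7! = 36/5040
(j±m)!: 1!·2!·5!·1!·3!·0! = 1440
prefactor² = (2J+1)·Δ·N² = 288/7
  k=2: +1/(2!·1!·0!·3!·0!·0!) = 1/12
Σ = 1/12  ⇒  CG² = 288/7·1/12² = 2/7
CG = +√(2/7) = +0.534522

+√(2/7) ≈ +0.534522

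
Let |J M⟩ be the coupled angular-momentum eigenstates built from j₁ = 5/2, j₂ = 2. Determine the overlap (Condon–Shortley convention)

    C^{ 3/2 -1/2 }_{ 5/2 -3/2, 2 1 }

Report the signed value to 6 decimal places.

+0.138013

triangle: 3!×2!×1!/7! = 12/5040
(j±m)!: 1!×4!×3!×1!×1!×2! = 288
prefactor² = (2J+1)×Δ×N² = 96/35
  k=2: +1/(2!×1!×2!×1!×0!×0!) = 1/4
  k=3: −1/(3!×0!×1!×0!×1!×1!) = -1/6
Σ = 1/12  ⇒  CG² = 96/35×1/12² = 2/105
CG = +√(2/105) = +0.138013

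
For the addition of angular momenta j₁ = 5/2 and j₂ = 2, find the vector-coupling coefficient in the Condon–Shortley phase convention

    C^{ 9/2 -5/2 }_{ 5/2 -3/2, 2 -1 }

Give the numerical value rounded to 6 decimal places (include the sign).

+√(5/9) = +0.745356

√[10·0!5!4!/10! · 1!4!1!3!2!7!] = √(11520)
  +(−1)^0/∏(0,0,4,1,1,3)! = 1/144  (running 1/144)
⟨..|..⟩ = √(11520)·(1/144) = +0.745356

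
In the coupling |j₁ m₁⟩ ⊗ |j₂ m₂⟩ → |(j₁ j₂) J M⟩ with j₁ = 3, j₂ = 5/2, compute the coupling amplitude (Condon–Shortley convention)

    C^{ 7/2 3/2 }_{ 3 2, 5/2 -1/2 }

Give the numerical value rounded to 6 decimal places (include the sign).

+√(2/21) = +0.308607

j₁+j₂−J=2  J+j₁−j₂=4  J−j₁+j₂=3  j₁+j₂+J+1=10
(j₁±m₁, j₂±m₂, J±M) = (5,1,2,3,5,2)
P² = 1536/7
sum k=0..1:
  [0] +1/24 = 1/24
  [1] −1/48 = -1/48
S = 1/48
C² = P²·S² = 2/21 ; C = +0.308607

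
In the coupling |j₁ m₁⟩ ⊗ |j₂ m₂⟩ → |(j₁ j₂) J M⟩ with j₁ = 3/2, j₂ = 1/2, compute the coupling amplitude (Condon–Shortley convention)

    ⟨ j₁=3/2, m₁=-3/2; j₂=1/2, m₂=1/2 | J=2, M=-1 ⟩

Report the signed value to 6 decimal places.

√[5·0!3!1!/5! · 0!3!1!0!1!3!] = √(9)
  +(−1)^0/∏(0,0,3,1,0,0)! = 1/6  (running 1/6)
⟨..|..⟩ = √(9)·(1/6) = +0.500000

+0.500000  (= +√(1/4))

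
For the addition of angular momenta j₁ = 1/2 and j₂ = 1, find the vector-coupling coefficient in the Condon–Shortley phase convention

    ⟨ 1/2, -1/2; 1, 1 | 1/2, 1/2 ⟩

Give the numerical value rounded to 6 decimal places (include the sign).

j₁+j₂−J=1  J+j₁−j₂=0  J−j₁+j₂=1  j₁+j₂+J+1=3
(j₁±m₁, j₂±m₂, J±M) = (0,1,2,0,1,0)
P² = 2/3
sum k=1..1:
  [1] −1/1 = -1
S = -1
C² = P²·S² = 2/3 ; C = -0.816497

-0.816497  (= −√(2/3))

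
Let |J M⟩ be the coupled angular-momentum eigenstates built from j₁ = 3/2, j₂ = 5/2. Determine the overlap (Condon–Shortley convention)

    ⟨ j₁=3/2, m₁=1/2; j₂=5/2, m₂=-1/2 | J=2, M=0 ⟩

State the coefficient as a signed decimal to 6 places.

-0.267261

j₁+j₂−J=2  J+j₁−j₂=1  J−j₁+j₂=3  j₁+j₂+J+1=7
(j₁±m₁, j₂±m₂, J±M) = (2,1,2,3,2,2)
P² = 8/7
sum k=0..1:
  [0] +1/4 = 1/4
  [1] −1/2 = -1/2
S = -1/4
C² = P²·S² = 1/14 ; C = -0.267261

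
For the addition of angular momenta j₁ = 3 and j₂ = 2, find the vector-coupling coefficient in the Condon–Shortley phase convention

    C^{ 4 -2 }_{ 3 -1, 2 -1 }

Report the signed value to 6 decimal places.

j₁+j₂−J=1  J+j₁−j₂=5  J−j₁+j₂=3  j₁+j₂+J+1=10
(j₁±m₁, j₂±m₂, J±M) = (2,4,1,3,2,6)
P² = 5184/7
sum k=0..1:
  [0] +1/48 = 1/48
  [1] −1/72 = -1/72
S = 1/144
C² = P²·S² = 1/28 ; C = +0.188982

+√(1/28) = +0.188982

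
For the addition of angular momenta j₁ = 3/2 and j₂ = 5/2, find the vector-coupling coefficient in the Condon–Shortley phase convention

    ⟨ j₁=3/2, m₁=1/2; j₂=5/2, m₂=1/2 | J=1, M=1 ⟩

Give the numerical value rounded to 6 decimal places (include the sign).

−√(3/20) = -0.387298

j₁+j₂−J=3  J+j₁−j₂=0  J−j₁+j₂=2  j₁+j₂+J+1=6
(j₁±m₁, j₂±m₂, J±M) = (2,1,3,2,2,0)
P² = 12/5
sum k=1..1:
  [1] −1/4 = -1/4
S = -1/4
C² = P²·S² = 3/20 ; C = -0.387298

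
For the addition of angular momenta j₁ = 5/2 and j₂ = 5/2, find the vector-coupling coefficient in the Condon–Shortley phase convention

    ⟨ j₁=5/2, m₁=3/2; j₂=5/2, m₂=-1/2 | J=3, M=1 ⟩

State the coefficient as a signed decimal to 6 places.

+0.182574  (= +√(1/30))

triangle: 2!·3!·3!/9! = 72/362880
(j±m)!: 4!·1!·2!·3!·4!·2! = 13824
prefactor² = (2J+1)·Δ·N² = 96/5
  k=0: +1/(0!·2!·1!·2!·2!·1!) = 1/8
  k=1: −1/(1!·1!·0!·1!·3!·2!) = -1/12
Σ = 1/24  ⇒  CG² = 96/5·1/24² = 1/30
CG = +√(1/30) = +0.182574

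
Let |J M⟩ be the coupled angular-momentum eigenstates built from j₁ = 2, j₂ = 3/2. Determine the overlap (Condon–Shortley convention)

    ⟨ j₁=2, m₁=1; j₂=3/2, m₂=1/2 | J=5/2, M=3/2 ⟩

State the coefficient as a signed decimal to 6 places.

+0.169031

√[6·1!3!2!/7! · 3!1!2!1!4!1!] = √(144/35)
  +(−1)^0/∏(0,1,1,2,2,0)! = 1/4  (running 1/4)
  +(−1)^1/∏(1,0,0,1,3,1)! = -1/6  (running 1/12)
⟨..|..⟩ = √(144/35)·(1/12) = +0.169031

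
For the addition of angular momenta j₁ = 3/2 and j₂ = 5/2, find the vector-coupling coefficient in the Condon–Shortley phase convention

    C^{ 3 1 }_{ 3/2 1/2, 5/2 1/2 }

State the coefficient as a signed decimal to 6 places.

+0.129099  (= +√(1/60))

j₁+j₂−J=1  J+j₁−j₂=2  J−j₁+j₂=4  j₁+j₂+J+1=8
(j₁±m₁, j₂±m₂, J±M) = (2,1,3,2,4,2)
P² = 48/5
sum k=0..1:
  [0] +1/6 = 1/6
  [1] −1/8 = -1/8
S = 1/24
C² = P²·S² = 1/60 ; C = +0.129099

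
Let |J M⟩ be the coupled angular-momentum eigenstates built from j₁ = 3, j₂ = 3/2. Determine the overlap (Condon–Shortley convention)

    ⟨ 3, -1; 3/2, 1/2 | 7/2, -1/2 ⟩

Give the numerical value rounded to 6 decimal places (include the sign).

√[8·1!5!2!/9! · 2!4!2!1!3!4!] = √(512/7)
  +(−1)^0/∏(0,1,4,2,1,0)! = 1/48  (running 1/48)
  +(−1)^1/∏(1,0,3,1,2,1)! = -1/12  (running -1/16)
⟨..|..⟩ = √(512/7)·(-1/16) = -0.534522

−√(2/7) ≈ -0.534522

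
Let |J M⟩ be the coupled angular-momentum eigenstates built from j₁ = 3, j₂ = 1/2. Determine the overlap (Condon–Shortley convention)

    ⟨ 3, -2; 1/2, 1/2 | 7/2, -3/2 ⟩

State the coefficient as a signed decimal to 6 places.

+√(2/7) ≈ +0.534522

j₁+j₂−J=0  J+j₁−j₂=6  J−j₁+j₂=1  j₁+j₂+J+1=8
(j₁±m₁, j₂±m₂, J±M) = (1,5,1,0,2,5)
P² = 28800/7
sum k=0..0:
  [0] +1/120 = 1/120
S = 1/120
C² = P²·S² = 2/7 ; C = +0.534522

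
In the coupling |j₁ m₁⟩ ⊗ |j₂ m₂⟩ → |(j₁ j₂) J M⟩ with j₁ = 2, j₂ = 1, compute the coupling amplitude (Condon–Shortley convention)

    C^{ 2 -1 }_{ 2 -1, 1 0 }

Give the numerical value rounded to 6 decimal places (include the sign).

√[5·1!3!1!/6! · 1!3!1!1!1!3!] = √(3/2)
  +(−1)^0/∏(0,1,3,1,0,0)! = 1/6  (running 1/6)
  +(−1)^1/∏(1,0,2,0,1,1)! = -1/2  (running -1/3)
⟨..|..⟩ = √(3/2)·(-1/3) = -0.408248

−√(1/6) ≈ -0.408248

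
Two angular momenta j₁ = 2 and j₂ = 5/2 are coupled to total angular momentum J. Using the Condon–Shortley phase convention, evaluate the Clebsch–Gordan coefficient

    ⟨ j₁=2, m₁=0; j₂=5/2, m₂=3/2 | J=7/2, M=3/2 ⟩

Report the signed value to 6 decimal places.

−√(2/7) ≈ -0.534522

√[8·1!3!4!/9! · 2!2!4!1!5!2!] = √(512/7)
  +(−1)^0/∏(0,1,2,4,1,0)! = 1/48  (running 1/48)
  +(−1)^1/∏(1,0,1,3,2,1)! = -1/12  (running -1/16)
⟨..|..⟩ = √(512/7)·(-1/16) = -0.534522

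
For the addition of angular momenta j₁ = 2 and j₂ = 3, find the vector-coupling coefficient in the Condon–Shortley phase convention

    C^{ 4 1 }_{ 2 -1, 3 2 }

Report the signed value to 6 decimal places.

-0.591608  (= −√(7/20))

triangle: 1!·3!·5!/10! = 720/3628800
(j±m)!: 1!·3!·5!·1!·5!·3! = 518400
prefactor² = (2J+1)·Δ·N² = 6480/7
  k=0: +1/(0!·1!·3!·5!·0!·0!) = 1/720
  k=1: −1/(1!·0!·2!·4!·1!·1!) = -1/48
Σ = -7/360  ⇒  CG² = 6480/7·(-7/360)² = 7/20
CG = −√(7/20) = -0.591608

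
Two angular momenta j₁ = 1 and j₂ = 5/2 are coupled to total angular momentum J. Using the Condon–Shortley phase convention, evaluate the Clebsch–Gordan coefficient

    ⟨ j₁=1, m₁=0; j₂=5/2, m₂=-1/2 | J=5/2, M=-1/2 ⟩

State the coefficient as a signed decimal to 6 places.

+√(1/35) ≈ +0.169031

j₁+j₂−J=1  J+j₁−j₂=1  J−j₁+j₂=4  j₁+j₂+J+1=7
(j₁±m₁, j₂±m₂, J±M) = (1,1,2,3,2,3)
P² = 144/35
sum k=0..1:
  [0] +1/4 = 1/4
  [1] −1/6 = -1/6
S = 1/12
C² = P²·S² = 1/35 ; C = +0.169031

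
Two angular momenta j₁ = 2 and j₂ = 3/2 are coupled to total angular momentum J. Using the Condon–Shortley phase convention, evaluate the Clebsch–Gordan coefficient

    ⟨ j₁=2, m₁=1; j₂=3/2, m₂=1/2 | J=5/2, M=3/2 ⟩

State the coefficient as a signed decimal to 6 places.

√[6·1!3!2!/7! · 3!1!2!1!4!1!] = √(144/35)
  +(−1)^0/∏(0,1,1,2,2,0)! = 1/4  (running 1/4)
  +(−1)^1/∏(1,0,0,1,3,1)! = -1/6  (running 1/12)
⟨..|..⟩ = √(144/35)·(1/12) = +0.169031

+0.169031  (= +√(1/35))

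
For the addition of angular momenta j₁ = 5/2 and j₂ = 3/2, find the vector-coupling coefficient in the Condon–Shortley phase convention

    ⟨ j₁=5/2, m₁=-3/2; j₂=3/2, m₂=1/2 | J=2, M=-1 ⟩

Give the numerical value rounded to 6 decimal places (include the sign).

triangle: 2!·3!·1!/7! = 12/5040
(j±m)!: 1!·4!·2!·1!·1!·3! = 288
prefactor² = (2J+1)·Δ·N² = 24/7
  k=1: −1/(1!·1!·3!·1!·0!·0!) = -1/6
  k=2: +1/(2!·0!·2!·0!·1!·1!) = 1/4
Σ = 1/12  ⇒  CG² = 24/7·1/12² = 1/42
CG = +√(1/42) = +0.154303

+0.154303  (= +√(1/42))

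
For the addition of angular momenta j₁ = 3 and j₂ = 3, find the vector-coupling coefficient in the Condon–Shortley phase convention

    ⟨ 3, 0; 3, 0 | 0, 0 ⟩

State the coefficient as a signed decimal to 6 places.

−√(1/7) = -0.377964

triangle: 6!×0!×0!/7! = 720/5040
(j±m)!: 3!×3!×3!×3!×0!×0! = 1296
prefactor² = (2J+1)×Δ×N² = 1296/7
  k=3: −1/(3!×3!×0!×0!×0!×0!) = -1/36
Σ = -1/36  ⇒  CG² = 1296/7×(-1/36)² = 1/7
CG = −√(1/7) = -0.377964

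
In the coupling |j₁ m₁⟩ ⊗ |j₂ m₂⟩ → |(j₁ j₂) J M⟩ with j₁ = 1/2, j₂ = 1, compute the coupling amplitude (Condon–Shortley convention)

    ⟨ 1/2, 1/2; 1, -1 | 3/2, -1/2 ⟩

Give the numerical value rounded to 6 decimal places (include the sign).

+√(1/3) = +0.577350

triangle: 0!·1!·2!/4! = 2/24
(j±m)!: 1!·0!·0!·2!·1!·2! = 4
prefactor² = (2J+1)·Δ·N² = 4/3
  k=0: +1/(0!·0!·0!·0!·1!·2!) = 1/2
Σ = 1/2  ⇒  CG² = 4/3·1/2² = 1/3
CG = +√(1/3) = +0.577350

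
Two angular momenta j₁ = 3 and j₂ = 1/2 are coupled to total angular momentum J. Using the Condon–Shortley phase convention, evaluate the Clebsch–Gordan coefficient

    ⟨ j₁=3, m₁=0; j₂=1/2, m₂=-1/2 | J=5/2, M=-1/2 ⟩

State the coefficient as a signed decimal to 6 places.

+0.654654

triangle: 1!×5!×0!/7! = 120/5040
(j±m)!: 3!×3!×0!×1!×2!×3! = 432
prefactor² = (2J+1)×Δ×N² = 432/7
  k=0: +1/(0!×1!×3!×0!×2!×0!) = 1/12
Σ = 1/12  ⇒  CG² = 432/7×1/12² = 3/7
CG = +√(3/7) = +0.654654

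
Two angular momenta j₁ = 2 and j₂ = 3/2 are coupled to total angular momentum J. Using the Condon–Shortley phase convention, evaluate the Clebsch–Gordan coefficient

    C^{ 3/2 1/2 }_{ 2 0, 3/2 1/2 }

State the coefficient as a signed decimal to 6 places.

j₁+j₂−J=2  J+j₁−j₂=2  J−j₁+j₂=1  j₁+j₂+J+1=6
(j₁±m₁, j₂±m₂, J±M) = (2,2,2,1,2,1)
P² = 16/45
sum k=1..2:
  [1] −1/1 = -1
  [2] +1/4 = 1/4
S = -3/4
C² = P²·S² = 1/5 ; C = -0.447214

−√(1/5) = -0.447214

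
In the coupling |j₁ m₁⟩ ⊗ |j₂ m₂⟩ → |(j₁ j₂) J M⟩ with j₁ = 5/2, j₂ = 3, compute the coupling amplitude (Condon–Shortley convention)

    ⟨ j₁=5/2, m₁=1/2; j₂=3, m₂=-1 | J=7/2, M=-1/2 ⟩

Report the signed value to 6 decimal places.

-0.125988

√[8·2!3!4!/10! · 3!2!2!4!3!4!] = √(9216/175)
  +(−1)^0/∏(0,2,2,2,1,2)! = 1/16  (running 1/16)
  +(−1)^1/∏(1,1,1,1,2,3)! = -1/12  (running -1/48)
  +(−1)^2/∏(2,0,0,0,3,4)! = 1/288  (running -5/288)
⟨..|..⟩ = √(9216/175)·(-5/288) = -0.125988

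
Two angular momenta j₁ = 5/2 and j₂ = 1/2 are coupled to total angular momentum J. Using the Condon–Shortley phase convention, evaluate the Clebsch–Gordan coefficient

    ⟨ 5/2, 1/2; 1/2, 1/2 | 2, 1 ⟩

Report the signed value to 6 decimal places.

-0.577350

√[5·1!4!0!/6! · 3!2!1!0!3!1!] = √(12)
  +(−1)^1/∏(1,0,1,0,3,0)! = -1/6  (running -1/6)
⟨..|..⟩ = √(12)·(-1/6) = -0.577350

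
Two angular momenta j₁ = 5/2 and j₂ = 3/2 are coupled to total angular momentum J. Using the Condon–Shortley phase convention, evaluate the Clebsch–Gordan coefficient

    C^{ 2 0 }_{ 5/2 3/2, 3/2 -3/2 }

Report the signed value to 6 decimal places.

√[5·2!3!1!/7! · 4!1!0!3!2!2!] = √(48/7)
  +(−1)^0/∏(0,2,1,0,2,1)! = 1/4  (running 1/4)
⟨..|..⟩ = √(48/7)·(1/4) = +0.654654

+√(3/7) ≈ +0.654654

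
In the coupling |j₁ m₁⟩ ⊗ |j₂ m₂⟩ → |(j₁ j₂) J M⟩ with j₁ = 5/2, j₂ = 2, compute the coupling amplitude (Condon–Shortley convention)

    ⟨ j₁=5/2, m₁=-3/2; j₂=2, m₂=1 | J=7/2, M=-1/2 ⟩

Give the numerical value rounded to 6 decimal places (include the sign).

-0.619780

triangle: 1!·4!·3!/9! = 144/362880
(j±m)!: 1!·4!·3!·1!·3!·4! = 20736
prefactor² = (2J+1)·Δ·N² = 2304/35
  k=0: +1/(0!·1!·4!·3!·0!·0!) = 1/144
  k=1: −1/(1!·0!·3!·2!·1!·1!) = -1/12
Σ = -11/144  ⇒  CG² = 2304/35·(-11/144)² = 121/315
CG = −√(121/315) = -0.619780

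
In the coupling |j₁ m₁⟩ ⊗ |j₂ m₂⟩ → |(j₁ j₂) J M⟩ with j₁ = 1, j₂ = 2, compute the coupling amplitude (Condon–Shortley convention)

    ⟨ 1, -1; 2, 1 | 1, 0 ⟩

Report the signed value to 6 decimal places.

triangle: 2!·0!·2!/5! = 4/120
(j±m)!: 0!·2!·3!·1!·1!·1! = 12
prefactor² = (2J+1)·Δ·N² = 6/5
  k=2: +1/(2!·0!·0!·1!·0!·1!) = 1/2
Σ = 1/2  ⇒  CG² = 6/5·1/2² = 3/10
CG = +√(3/10) = +0.547723

+0.547723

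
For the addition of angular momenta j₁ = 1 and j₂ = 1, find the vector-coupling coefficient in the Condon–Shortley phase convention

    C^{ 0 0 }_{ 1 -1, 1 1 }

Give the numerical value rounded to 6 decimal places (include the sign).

+√(1/3) ≈ +0.577350

triangle: 2!*0!*0!/3! = 2/6
(j±m)!: 0!*2!*2!*0!*0!*0! = 4
prefactor² = (2J+1)*Δ*N² = 4/3
  k=2: +1/(2!*0!*0!*0!*0!*0!) = 1/2
Σ = 1/2  ⇒  CG² = 4/3*1/2² = 1/3
CG = +√(1/3) = +0.577350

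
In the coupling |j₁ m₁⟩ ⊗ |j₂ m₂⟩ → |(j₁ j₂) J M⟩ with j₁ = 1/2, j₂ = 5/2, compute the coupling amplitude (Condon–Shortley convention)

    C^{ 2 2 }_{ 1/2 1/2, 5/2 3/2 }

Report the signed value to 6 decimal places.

√[5·1!0!4!/6! · 1!0!4!1!4!0!] = √(96)
  +(−1)^0/∏(0,1,0,4,0,0)! = 1/24  (running 1/24)
⟨..|..⟩ = √(96)·(1/24) = +0.408248

+√(1/6) = +0.408248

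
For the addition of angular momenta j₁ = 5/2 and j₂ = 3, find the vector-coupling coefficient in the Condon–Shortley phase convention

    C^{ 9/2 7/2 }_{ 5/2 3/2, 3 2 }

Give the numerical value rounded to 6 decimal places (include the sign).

triangle: 1!×4!×5!/11! = 2880/39916800
(j±m)!: 4!×1!×5!×1!×8!×1! = 116121600
prefactor² = (2J+1)×Δ×N² = 921600/11
  k=0: +1/(0!×1!×1!×5!×3!×0!) = 1/720
  k=1: −1/(1!×0!×0!×4!×4!×1!) = -1/576
Σ = -1/2880  ⇒  CG² = 921600/11×(-1/2880)² = 1/99
CG = −√(1/99) = -0.100504

-0.100504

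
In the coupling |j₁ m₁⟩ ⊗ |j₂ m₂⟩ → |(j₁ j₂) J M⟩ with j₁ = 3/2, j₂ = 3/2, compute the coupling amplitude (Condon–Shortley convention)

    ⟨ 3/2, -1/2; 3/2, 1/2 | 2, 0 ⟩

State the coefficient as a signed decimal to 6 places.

j₁+j₂−J=1  J+j₁−j₂=2  J−j₁+j₂=2  j₁+j₂+J+1=6
(j₁±m₁, j₂±m₂, J±M) = (1,2,2,1,2,2)
P² = 4/9
sum k=0..1:
  [0] +1/4 = 1/4
  [1] −1/1 = -1
S = -3/4
C² = P²·S² = 1/4 ; C = -0.500000

−√(1/4) = -0.500000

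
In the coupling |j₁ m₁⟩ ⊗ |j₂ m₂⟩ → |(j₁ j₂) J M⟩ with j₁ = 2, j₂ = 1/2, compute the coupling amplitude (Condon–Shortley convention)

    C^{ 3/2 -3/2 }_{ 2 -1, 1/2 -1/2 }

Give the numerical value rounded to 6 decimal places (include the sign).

j₁+j₂−J=1  J+j₁−j₂=3  J−j₁+j₂=0  j₁+j₂+J+1=5
(j₁±m₁, j₂±m₂, J±M) = (1,3,0,1,0,3)
P² = 36/5
sum k=0..0:
  [0] +1/6 = 1/6
S = 1/6
C² = P²·S² = 1/5 ; C = +0.447214

+0.447214  (= +√(1/5))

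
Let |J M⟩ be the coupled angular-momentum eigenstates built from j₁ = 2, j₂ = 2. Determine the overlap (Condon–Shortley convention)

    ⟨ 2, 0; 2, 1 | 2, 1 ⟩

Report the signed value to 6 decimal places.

triangle: 2!*2!*2!/7! = 8/5040
(j±m)!: 2!*2!*3!*1!*3!*1! = 144
prefactor² = (2J+1)*Δ*N² = 8/7
  k=1: −1/(1!*1!*1!*2!*1!*0!) = -1/2
  k=2: +1/(2!*0!*0!*1!*2!*1!) = 1/4
Σ = -1/4  ⇒  CG² = 8/7*(-1/4)² = 1/14
CG = −√(1/14) = -0.267261

−√(1/14) = -0.267261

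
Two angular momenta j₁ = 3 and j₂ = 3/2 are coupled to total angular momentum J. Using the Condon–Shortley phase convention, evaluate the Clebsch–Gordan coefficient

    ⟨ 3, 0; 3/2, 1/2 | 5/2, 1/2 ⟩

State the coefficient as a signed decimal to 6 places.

-0.414039  (= −√(6/35))

j₁+j₂−J=2  J+j₁−j₂=4  J−j₁+j₂=1  j₁+j₂+J+1=8
(j₁±m₁, j₂±m₂, J±M) = (3,3,2,1,3,2)
P² = 216/35
sum k=1..2:
  [1] −1/4 = -1/4
  [2] +1/12 = 1/12
S = -1/6
C² = P²·S² = 6/35 ; C = -0.414039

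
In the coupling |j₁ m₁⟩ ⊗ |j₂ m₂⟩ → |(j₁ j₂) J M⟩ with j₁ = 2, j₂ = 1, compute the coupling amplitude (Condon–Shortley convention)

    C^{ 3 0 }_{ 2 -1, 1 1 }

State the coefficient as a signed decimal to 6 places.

+0.447214  (= +√(1/5))

√[7·0!4!2!/7! · 1!3!2!0!3!3!] = √(144/5)
  +(−1)^0/∏(0,0,3,2,1,0)! = 1/12  (running 1/12)
⟨..|..⟩ = √(144/5)·(1/12) = +0.447214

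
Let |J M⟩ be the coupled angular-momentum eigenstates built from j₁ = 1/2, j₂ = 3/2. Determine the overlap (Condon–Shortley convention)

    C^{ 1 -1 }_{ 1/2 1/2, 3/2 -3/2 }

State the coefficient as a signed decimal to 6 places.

+√(3/4) ≈ +0.866025

j₁+j₂−J=1  J+j₁−j₂=0  J−j₁+j₂=2  j₁+j₂+J+1=4
(j₁±m₁, j₂±m₂, J±M) = (1,0,0,3,0,2)
P² = 3
sum k=0..0:
  [0] +1/2 = 1/2
S = 1/2
C² = P²·S² = 3/4 ; C = +0.866025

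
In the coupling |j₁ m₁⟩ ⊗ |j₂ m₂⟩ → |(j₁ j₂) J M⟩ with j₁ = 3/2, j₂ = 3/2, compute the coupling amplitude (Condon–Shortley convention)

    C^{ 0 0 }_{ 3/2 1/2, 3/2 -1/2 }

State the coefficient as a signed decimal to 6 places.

√[1·3!0!0!/4! · 2!1!1!2!0!0!] = √(1)
  +(−1)^1/∏(1,2,0,0,0,0)! = -1/2  (running -1/2)
⟨..|..⟩ = √(1)·(-1/2) = -0.500000

-0.500000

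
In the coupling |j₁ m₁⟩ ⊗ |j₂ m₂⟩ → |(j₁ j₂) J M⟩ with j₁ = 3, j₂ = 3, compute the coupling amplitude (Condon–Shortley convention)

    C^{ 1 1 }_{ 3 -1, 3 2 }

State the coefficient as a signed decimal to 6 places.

+0.422577

triangle: 5!×1!×1!/8! = 120/40320
(j±m)!: 2!×4!×5!×1!×2!×0! = 11520
prefactor² = (2J+1)×Δ×N² = 720/7
  k=4: +1/(4!×1!×0!×1!×1!×0!) = 1/24
Σ = 1/24  ⇒  CG² = 720/7×1/24² = 5/28
CG = +√(5/28) = +0.422577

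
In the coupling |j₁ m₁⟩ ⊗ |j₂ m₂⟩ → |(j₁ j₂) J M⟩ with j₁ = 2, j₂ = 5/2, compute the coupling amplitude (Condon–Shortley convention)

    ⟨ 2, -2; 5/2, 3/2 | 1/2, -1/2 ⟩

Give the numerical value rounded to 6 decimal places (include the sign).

+√(1/15) ≈ +0.258199

triangle: 4!·0!·1!/6! = 24/720
(j±m)!: 0!·4!·4!·1!·0!·1! = 576
prefactor² = (2J+1)·Δ·N² = 192/5
  k=4: +1/(4!·0!·0!·0!·0!·1!) = 1/24
Σ = 1/24  ⇒  CG² = 192/5·1/24² = 1/15
CG = +√(1/15) = +0.258199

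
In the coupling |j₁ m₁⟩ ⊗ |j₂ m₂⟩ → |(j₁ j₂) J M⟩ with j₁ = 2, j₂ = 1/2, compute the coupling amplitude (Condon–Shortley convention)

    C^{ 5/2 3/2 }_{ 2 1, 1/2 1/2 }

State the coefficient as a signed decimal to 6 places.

j₁+j₂−J=0  J+j₁−j₂=4  J−j₁+j₂=1  j₁+j₂+J+1=6
(j₁±m₁, j₂±m₂, J±M) = (3,1,1,0,4,1)
P² = 144/5
sum k=0..0:
  [0] +1/6 = 1/6
S = 1/6
C² = P²·S² = 4/5 ; C = +0.894427

+0.894427  (= +√(4/5))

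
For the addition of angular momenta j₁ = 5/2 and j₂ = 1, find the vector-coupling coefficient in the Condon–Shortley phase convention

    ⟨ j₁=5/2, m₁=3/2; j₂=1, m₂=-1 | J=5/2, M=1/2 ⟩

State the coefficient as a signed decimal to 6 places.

√[6·1!4!1!/7! · 4!1!0!2!3!2!] = √(576/35)
  +(−1)^0/∏(0,1,1,0,3,1)! = 1/6  (running 1/6)
⟨..|..⟩ = √(576/35)·(1/6) = +0.676123

+√(16/35) = +0.676123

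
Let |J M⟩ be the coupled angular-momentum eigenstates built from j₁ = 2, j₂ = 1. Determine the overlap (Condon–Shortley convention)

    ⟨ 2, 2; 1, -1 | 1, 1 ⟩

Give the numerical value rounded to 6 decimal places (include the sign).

+0.774597  (= +√(3/5))

j₁+j₂−J=2  J+j₁−j₂=2  J−j₁+j₂=0  j₁+j₂+J+1=5
(j₁±m₁, j₂±m₂, J±M) = (4,0,0,2,2,0)
P² = 48/5
sum k=0..0:
  [0] +1/4 = 1/4
S = 1/4
C² = P²·S² = 3/5 ; C = +0.774597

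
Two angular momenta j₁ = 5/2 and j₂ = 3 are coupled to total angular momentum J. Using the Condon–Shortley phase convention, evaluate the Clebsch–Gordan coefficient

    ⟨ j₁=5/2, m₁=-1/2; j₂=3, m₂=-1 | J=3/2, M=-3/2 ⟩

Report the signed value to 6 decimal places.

+√(9/35) = +0.507093

triangle: 4!×1!×2!/8! = 48/40320
(j±m)!: 2!×3!×2!×4!×0!×3! = 3456
prefactor² = (2J+1)×Δ×N² = 576/35
  k=2: +1/(2!×2!×1!×0!×0!×2!) = 1/8
Σ = 1/8  ⇒  CG² = 576/35×1/8² = 9/35
CG = +√(9/35) = +0.507093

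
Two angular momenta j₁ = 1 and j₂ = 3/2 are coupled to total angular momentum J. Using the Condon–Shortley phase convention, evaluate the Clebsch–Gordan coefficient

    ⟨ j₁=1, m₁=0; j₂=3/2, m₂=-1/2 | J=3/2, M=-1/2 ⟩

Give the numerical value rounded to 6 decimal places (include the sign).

+0.258199  (= +√(1/15))

√[4·1!1!2!/5! · 1!1!1!2!1!2!] = √(4/15)
  +(−1)^0/∏(0,1,1,1,0,1)! = 1  (running 1)
  +(−1)^1/∏(1,0,0,0,1,2)! = -1/2  (running 1/2)
⟨..|..⟩ = √(4/15)·(1/2) = +0.258199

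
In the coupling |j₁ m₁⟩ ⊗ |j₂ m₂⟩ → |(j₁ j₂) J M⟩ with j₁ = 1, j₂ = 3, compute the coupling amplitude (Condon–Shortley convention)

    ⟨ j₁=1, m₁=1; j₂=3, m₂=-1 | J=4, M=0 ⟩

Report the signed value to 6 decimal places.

+√(3/14) = +0.462910

j₁+j₂−J=0  J+j₁−j₂=2  J−j₁+j₂=6  j₁+j₂+J+1=9
(j₁±m₁, j₂±m₂, J±M) = (2,0,2,4,4,4)
P² = 13824/7
sum k=0..0:
  [0] +1/96 = 1/96
S = 1/96
C² = P²·S² = 3/14 ; C = +0.462910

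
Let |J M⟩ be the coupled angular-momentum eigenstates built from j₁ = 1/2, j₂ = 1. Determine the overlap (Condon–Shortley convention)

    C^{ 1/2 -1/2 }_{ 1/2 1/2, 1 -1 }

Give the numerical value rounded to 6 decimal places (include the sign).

√[2·1!0!1!/3! · 1!0!0!2!0!1!] = √(2/3)
  +(−1)^0/∏(0,1,0,0,0,1)! = 1  (running 1)
⟨..|..⟩ = √(2/3)·(1) = +0.816497

+0.816497  (= +√(2/3))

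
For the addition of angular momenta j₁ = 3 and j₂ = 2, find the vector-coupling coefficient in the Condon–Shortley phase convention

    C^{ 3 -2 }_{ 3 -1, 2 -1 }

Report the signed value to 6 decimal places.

√[7·2!4!2!/9! · 2!4!1!3!1!5!] = √(64)
  +(−1)^0/∏(0,2,4,1,0,1)! = 1/48  (running 1/48)
  +(−1)^1/∏(1,1,3,0,1,2)! = -1/12  (running -1/16)
⟨..|..⟩ = √(64)·(-1/16) = -0.500000

−√(1/4) = -0.500000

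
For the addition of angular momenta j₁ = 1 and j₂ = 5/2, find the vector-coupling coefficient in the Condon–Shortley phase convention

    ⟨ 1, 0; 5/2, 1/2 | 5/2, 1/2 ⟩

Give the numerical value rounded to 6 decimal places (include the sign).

-0.169031

triangle: 1!·1!·4!/7! = 24/5040
(j±m)!: 1!·1!·3!·2!·3!·2! = 144
prefactor² = (2J+1)·Δ·N² = 144/35
  k=0: +1/(0!·1!·1!·3!·0!·1!) = 1/6
  k=1: −1/(1!·0!·0!·2!·1!·2!) = -1/4
Σ = -1/12  ⇒  CG² = 144/35·(-1/12)² = 1/35
CG = −√(1/35) = -0.169031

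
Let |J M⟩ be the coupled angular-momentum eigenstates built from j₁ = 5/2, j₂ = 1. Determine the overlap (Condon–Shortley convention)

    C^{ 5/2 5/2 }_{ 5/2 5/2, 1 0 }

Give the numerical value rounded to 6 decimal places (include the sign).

√[6·1!4!1!/7! · 5!0!1!1!5!0!] = √(2880/7)
  +(−1)^0/∏(0,1,0,1,4,0)! = 1/24  (running 1/24)
⟨..|..⟩ = √(2880/7)·(1/24) = +0.845154

+0.845154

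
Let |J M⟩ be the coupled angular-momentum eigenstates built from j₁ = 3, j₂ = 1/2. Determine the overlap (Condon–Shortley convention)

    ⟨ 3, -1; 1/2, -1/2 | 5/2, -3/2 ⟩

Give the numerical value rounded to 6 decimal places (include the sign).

+√(2/7) = +0.534522

√[6·1!5!0!/7! · 2!4!0!1!1!4!] = √(1152/7)
  +(−1)^0/∏(0,1,4,0,1,0)! = 1/24  (running 1/24)
⟨..|..⟩ = √(1152/7)·(1/24) = +0.534522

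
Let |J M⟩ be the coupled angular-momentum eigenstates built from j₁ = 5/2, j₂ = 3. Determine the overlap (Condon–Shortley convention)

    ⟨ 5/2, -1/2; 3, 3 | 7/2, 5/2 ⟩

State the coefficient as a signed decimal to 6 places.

+0.654654

√[8·2!3!4!/10! · 2!3!6!0!6!1!] = √(27648/7)
  +(−1)^2/∏(2,0,1,4,2,0)! = 1/96  (running 1/96)
⟨..|..⟩ = √(27648/7)·(1/96) = +0.654654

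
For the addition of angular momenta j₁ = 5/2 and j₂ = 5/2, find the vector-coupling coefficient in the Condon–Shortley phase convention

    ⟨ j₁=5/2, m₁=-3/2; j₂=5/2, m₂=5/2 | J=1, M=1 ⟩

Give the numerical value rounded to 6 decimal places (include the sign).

triangle: 4!·1!·1!/7! = 24/5040
(j±m)!: 1!·4!·5!·0!·2!·0! = 5760
prefactor² = (2J+1)·Δ·N² = 576/7
  k=4: +1/(4!·0!·0!·1!·1!·0!) = 1/24
Σ = 1/24  ⇒  CG² = 576/7·1/24² = 1/7
CG = +√(1/7) = +0.377964

+√(1/7) = +0.377964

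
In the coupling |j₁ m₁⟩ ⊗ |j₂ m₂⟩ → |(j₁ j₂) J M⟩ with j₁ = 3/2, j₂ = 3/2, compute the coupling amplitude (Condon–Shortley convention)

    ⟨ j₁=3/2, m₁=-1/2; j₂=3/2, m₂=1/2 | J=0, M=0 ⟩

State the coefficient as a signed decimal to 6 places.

j₁+j₂−J=3  J+j₁−j₂=0  J−j₁+j₂=0  j₁+j₂+J+1=4
(j₁±m₁, j₂±m₂, J±M) = (1,2,2,1,0,0)
P² = 1
sum k=2..2:
  [2] +1/2 = 1/2
S = 1/2
C² = P²·S² = 1/4 ; C = +0.500000

+√(1/4) = +0.500000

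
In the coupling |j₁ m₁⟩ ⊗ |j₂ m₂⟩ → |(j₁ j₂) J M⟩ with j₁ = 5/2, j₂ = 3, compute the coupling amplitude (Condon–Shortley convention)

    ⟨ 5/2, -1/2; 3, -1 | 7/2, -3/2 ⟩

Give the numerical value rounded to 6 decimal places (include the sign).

j₁+j₂−J=2  J+j₁−j₂=3  J−j₁+j₂=4  j₁+j₂+J+1=10
(j₁±m₁, j₂±m₂, J±M) = (2,3,2,4,2,5)
P² = 3072/35
sum k=0..2:
  [0] +1/48 = 1/48
  [1] −1/12 = -1/12
  [2] +1/96 = 1/96
S = -5/96
C² = P²·S² = 5/21 ; C = -0.487950

-0.487950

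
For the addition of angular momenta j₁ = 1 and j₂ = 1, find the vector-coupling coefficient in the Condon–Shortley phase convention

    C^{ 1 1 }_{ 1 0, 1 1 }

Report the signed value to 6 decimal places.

-0.707107

j₁+j₂−J=1  J+j₁−j₂=1  J−j₁+j₂=1  j₁+j₂+J+1=4
(j₁±m₁, j₂±m₂, J±M) = (1,1,2,0,2,0)
P² = 1/2
sum k=1..1:
  [1] −1/1 = -1
S = -1
C² = P²·S² = 1/2 ; C = -0.707107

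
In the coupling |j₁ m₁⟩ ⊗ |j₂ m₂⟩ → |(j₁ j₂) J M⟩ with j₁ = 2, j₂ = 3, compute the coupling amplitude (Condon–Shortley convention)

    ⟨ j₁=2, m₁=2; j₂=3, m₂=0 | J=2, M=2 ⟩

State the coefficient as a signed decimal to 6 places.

√[5·3!1!3!/8! · 4!0!3!3!4!0!] = √(648/7)
  +(−1)^0/∏(0,3,0,3,1,0)! = 1/36  (running 1/36)
⟨..|..⟩ = √(648/7)·(1/36) = +0.267261

+0.267261  (= +√(1/14))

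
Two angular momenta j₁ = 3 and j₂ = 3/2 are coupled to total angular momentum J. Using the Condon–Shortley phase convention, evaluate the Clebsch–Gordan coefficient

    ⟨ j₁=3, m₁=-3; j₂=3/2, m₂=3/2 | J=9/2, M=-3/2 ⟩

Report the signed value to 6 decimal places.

+0.109109

triangle: 0!*6!*3!/10! = 4320/3628800
(j±m)!: 0!*6!*3!*0!*3!*6! = 18662400
prefactor² = (2J+1)*Δ*N² = 1555200/7
  k=0: +1/(0!*0!*6!*3!*0!*0!) = 1/4320
Σ = 1/4320  ⇒  CG² = 1555200/7*1/4320² = 1/84
CG = +√(1/84) = +0.109109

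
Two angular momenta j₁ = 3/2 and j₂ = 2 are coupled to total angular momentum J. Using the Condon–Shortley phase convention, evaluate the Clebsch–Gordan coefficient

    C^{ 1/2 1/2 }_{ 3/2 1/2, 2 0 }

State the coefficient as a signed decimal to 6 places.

j₁+j₂−J=3  J+j₁−j₂=0  J−j₁+j₂=1  j₁+j₂+J+1=5
(j₁±m₁, j₂±m₂, J±M) = (2,1,2,2,1,0)
P² = 4/5
sum k=1..1:
  [1] −1/2 = -1/2
S = -1/2
C² = P²·S² = 1/5 ; C = -0.447214

−√(1/5) ≈ -0.447214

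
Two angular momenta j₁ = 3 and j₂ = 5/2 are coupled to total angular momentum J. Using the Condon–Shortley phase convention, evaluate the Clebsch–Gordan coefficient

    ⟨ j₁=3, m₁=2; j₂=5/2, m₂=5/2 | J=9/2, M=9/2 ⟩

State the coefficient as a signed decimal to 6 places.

j₁+j₂−J=1  J+j₁−j₂=5  J−j₁+j₂=4  j₁+j₂+J+1=11
(j₁±m₁, j₂±m₂, J±M) = (5,1,5,0,9,0)
P² = 41472000/11
sum k=1..1:
  [1] −1/2880 = -1/2880
S = -1/2880
C² = P²·S² = 5/11 ; C = -0.674200

−√(5/11) ≈ -0.674200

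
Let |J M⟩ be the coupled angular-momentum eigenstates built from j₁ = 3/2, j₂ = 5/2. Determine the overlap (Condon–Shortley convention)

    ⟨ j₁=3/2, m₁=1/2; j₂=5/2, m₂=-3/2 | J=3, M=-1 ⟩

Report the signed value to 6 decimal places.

+0.639010  (= +√(49/120))

√[7·1!2!4!/8! · 2!1!1!4!2!4!] = √(96/5)
  +(−1)^0/∏(0,1,1,1,1,3)! = 1/6  (running 1/6)
  +(−1)^1/∏(1,0,0,0,2,4)! = -1/48  (running 7/48)
⟨..|..⟩ = √(96/5)·(7/48) = +0.639010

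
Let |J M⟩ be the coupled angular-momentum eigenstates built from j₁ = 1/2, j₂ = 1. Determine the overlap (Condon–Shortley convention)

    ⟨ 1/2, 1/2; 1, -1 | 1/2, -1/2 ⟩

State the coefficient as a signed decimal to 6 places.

triangle: 1!*0!*1!/3! = 1/6
(j±m)!: 1!*0!*0!*2!*0!*1! = 2
prefactor² = (2J+1)*Δ*N² = 2/3
  k=0: +1/(0!*1!*0!*0!*0!*1!) = 1
Σ = 1  ⇒  CG² = 2/3*1² = 2/3
CG = +√(2/3) = +0.816497

+0.816497  (= +√(2/3))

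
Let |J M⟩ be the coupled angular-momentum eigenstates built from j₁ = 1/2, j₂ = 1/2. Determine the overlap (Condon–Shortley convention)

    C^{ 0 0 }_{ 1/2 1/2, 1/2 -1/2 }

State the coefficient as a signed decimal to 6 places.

+0.707107  (= +√(1/2))

triangle: 1!×0!×0!/2! = 1/2
(j±m)!: 1!×0!×0!×1!×0!×0! = 1
prefactor² = (2J+1)×Δ×N² = 1/2
  k=0: +1/(0!×1!×0!×0!×0!×0!) = 1
Σ = 1  ⇒  CG² = 1/2×1² = 1/2
CG = +√(1/2) = +0.707107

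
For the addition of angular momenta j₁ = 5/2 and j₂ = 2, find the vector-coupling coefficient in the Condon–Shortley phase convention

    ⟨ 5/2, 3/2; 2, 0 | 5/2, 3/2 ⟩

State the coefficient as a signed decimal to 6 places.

triangle: 2!·3!·2!/8! = 24/40320
(j±m)!: 4!·1!·2!·2!·4!·1! = 2304
prefactor² = (2J+1)·Δ·N² = 288/35
  k=0: +1/(0!·2!·1!·2!·2!·0!) = 1/8
  k=1: −1/(1!·1!·0!·1!·3!·1!) = -1/6
Σ = -1/24  ⇒  CG² = 288/35·(-1/24)² = 1/70
CG = −√(1/70) = -0.119523

-0.119523  (= −√(1/70))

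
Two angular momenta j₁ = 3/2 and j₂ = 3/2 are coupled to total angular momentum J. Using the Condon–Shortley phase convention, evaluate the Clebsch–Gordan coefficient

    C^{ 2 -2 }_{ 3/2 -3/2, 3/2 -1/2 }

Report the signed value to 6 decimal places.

j₁+j₂−J=1  J+j₁−j₂=2  J−j₁+j₂=2  j₁+j₂+J+1=6
(j₁±m₁, j₂±m₂, J±M) = (0,3,1,2,0,4)
P² = 8
sum k=1..1:
  [1] −1/4 = -1/4
S = -1/4
C² = P²·S² = 1/2 ; C = -0.707107

-0.707107  (= −√(1/2))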